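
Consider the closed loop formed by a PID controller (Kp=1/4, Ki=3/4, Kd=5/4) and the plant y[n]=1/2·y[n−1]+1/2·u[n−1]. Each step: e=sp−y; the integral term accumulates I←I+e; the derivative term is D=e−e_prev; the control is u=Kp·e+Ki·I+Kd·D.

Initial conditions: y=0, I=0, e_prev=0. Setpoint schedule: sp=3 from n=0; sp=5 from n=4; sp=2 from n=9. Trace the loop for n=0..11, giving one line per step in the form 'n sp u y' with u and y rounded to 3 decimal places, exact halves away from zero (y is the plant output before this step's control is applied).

0 3 6.750 0.000
1 3 -2.344 3.375
2 3 8.027 0.516
3 3 -2.134 4.271
4 5 13.313 1.069
5 5 -4.017 7.191
6 5 14.602 1.587
7 5 -4.485 8.094
8 5 15.480 1.805
9 2 -12.121 8.642
10 2 18.553 -1.739
11 2 -14.448 8.407

(exact arithmetic carried between steps; '≈' marks a value shown rounded to 6 d.p. or computed from one; I and e_prev carry over from the previous line; the table rounds u and y to 3 d.p., halves away from zero)
n=0: y=0, sp=3, e=sp−y=3; I=3, D=e−e_prev=3; u=1/4·3+3/4·3+5/4·3=6.75; next y=1/2·0+1/2·6.75=3.375
n=1: y=3.375, sp=3, e=sp−y=-0.375; I=2.625, D=e−e_prev=-3.375; u=1/4·(-0.375)+3/4·2.625+5/4·(-3.375)=-2.34375; next y=1/2·3.375+1/2·(-2.34375)=0.515625
n=2: y=0.515625, sp=3, e=sp−y=2.484375; I=5.109375, D=e−e_prev=2.859375; u=1/4·2.484375+3/4·5.109375+5/4·2.859375≈8.027344; next y=1/2·0.515625+1/2·8.027344≈4.271484
n=3: y≈4.271484, sp=3, e=sp−y≈-1.271484; I≈3.837891, D=e−e_prev≈-3.755859; u=1/4·(-1.271484)+3/4·3.837891+5/4·(-3.755859)≈-2.134277; next y=1/2·4.271484+1/2·(-2.134277)≈1.068604
n=4: y≈1.068604, sp=5, e=sp−y≈3.931396; I≈7.769287, D=e−e_prev≈5.202881; u=1/4·3.931396+3/4·7.769287+5/4·5.202881≈13.313416; next y=1/2·1.068604+1/2·13.313416≈7.191010
n=5: y≈7.191010, sp=5, e=sp−y≈-2.191010; I≈5.578278, D=e−e_prev≈-6.122406; u=1/4·(-2.191010)+3/4·5.578278+5/4·(-6.122406)≈-4.017052; next y=1/2·7.191010+1/2·(-4.017052)≈1.586979
n=6: y≈1.586979, sp=5, e=sp−y≈3.413021; I≈8.991299, D=e−e_prev≈5.604031; u=1/4·3.413021+3/4·8.991299+5/4·5.604031≈14.601768; next y=1/2·1.586979+1/2·14.601768≈8.094373
n=7: y≈8.094373, sp=5, e=sp−y≈-3.094373; I≈5.896925, D=e−e_prev≈-6.507394; u=1/4·(-3.094373)+3/4·5.896925+5/4·(-6.507394)≈-4.485142; next y=1/2·8.094373+1/2·(-4.485142)≈1.804616
n=8: y≈1.804616, sp=5, e=sp−y≈3.195384; I≈9.092310, D=e−e_prev≈6.289758; u=1/4·3.195384+3/4·9.092310+5/4·6.289758≈15.480276; next y=1/2·1.804616+1/2·15.480276≈8.642446
n=9: y≈8.642446, sp=2, e=sp−y≈-6.642446; I≈2.449864, D=e−e_prev≈-9.837830; u=1/4·(-6.642446)+3/4·2.449864+5/4·(-9.837830)≈-12.120501; next y=1/2·8.642446+1/2·(-12.120501)≈-1.739028
n=10: y≈-1.739028, sp=2, e=sp−y≈3.739028; I≈6.188892, D=e−e_prev≈10.381473; u=1/4·3.739028+3/4·6.188892+5/4·10.381473≈18.553267; next y=1/2·(-1.739028)+1/2·18.553267≈8.407120
n=11: y≈8.407120, sp=2, e=sp−y≈-6.407120; I≈-0.218228, D=e−e_prev≈-10.146147; u=1/4·(-6.407120)+3/4·(-0.218228)+5/4·(-10.146147)≈-14.448135; next y=1/2·8.407120+1/2·(-14.448135)≈-3.020508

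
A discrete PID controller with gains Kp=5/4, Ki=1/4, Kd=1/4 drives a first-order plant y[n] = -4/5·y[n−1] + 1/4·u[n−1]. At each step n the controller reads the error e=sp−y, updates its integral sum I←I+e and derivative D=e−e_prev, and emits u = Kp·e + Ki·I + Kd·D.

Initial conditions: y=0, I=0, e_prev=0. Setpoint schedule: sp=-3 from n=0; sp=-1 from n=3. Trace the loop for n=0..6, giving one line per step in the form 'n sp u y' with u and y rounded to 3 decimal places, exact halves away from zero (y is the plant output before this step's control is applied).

(exact arithmetic carried between steps; '≈' marks a value shown rounded to 6 d.p. or computed from one; I and e_prev carry over from the previous line; the table rounds u and y to 3 d.p., halves away from zero)
n=0: y=0, sp=-3, e=sp−y=-3; I=-3, D=e−e_prev=-3; u=5/4·(-3)+1/4·(-3)+1/4·(-3)=-5.25; next y=-4/5·0+1/4·(-5.25)=-1.3125
n=1: y=-1.3125, sp=-3, e=sp−y=-1.6875; I=-4.6875, D=e−e_prev=1.3125; u=5/4·(-1.6875)+1/4·(-4.6875)+1/4·1.3125=-2.953125; next y=-4/5·(-1.3125)+1/4·(-2.953125)≈0.311719
n=2: y≈0.311719, sp=-3, e=sp−y≈-3.311719; I≈-7.999219, D=e−e_prev≈-1.624219; u=5/4·(-3.311719)+1/4·(-7.999219)+1/4·(-1.624219)≈-6.545508; next y=-4/5·0.311719+1/4·(-6.545508)≈-1.885752
n=3: y≈-1.885752, sp=-1, e=sp−y≈0.885752; I≈-7.113467, D=e−e_prev≈4.197471; u=5/4·0.885752+1/4·(-7.113467)+1/4·4.197471≈0.378191; next y=-4/5·(-1.885752)+1/4·0.378191≈1.603149
n=4: y≈1.603149, sp=-1, e=sp−y≈-2.603149; I≈-9.716616, D=e−e_prev≈-3.488901; u=5/4·(-2.603149)+1/4·(-9.716616)+1/4·(-3.488901)≈-6.555316; next y=-4/5·1.603149+1/4·(-6.555316)≈-2.921348
n=5: y≈-2.921348, sp=-1, e=sp−y≈1.921348; I≈-7.795268, D=e−e_prev≈4.524498; u=5/4·1.921348+1/4·(-7.795268)+1/4·4.524498≈1.583993; next y=-4/5·(-2.921348)+1/4·1.583993≈2.733077
n=6: y≈2.733077, sp=-1, e=sp−y≈-3.733077; I≈-11.528345, D=e−e_prev≈-5.654425; u=5/4·(-3.733077)+1/4·(-11.528345)+1/4·(-5.654425)≈-8.962039; next y=-4/5·2.733077+1/4·(-8.962039)≈-4.426971

0 -3 -5.250 0.000
1 -3 -2.953 -1.313
2 -3 -6.546 0.312
3 -1 0.378 -1.886
4 -1 -6.555 1.603
5 -1 1.584 -2.921
6 -1 -8.962 2.733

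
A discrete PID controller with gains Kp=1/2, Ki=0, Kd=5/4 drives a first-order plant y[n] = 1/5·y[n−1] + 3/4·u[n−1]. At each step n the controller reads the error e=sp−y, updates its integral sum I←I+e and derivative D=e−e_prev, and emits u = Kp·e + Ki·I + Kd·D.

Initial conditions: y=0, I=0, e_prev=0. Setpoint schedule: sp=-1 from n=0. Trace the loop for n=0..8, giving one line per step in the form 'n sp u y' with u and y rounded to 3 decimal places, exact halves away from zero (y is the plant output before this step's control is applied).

0 -1 -1.750 0.000
1 -1 1.797 -1.313
2 -1 -4.040 1.085
3 -1 5.779 -2.813
4 -1 -10.616 3.771
5 -1 16.828 -7.208
6 -1 -29.073 11.179
7 -1 47.720 -19.569
8 -1 -80.745 31.876

(exact arithmetic carried between steps; '≈' marks a value shown rounded to 6 d.p. or computed from one; I and e_prev carry over from the previous line; the table rounds u and y to 3 d.p., halves away from zero)
n=0: y=0, sp=-1, e=sp−y=-1; I=-1, D=e−e_prev=-1; u=1/2·(-1)+0·(-1)+5/4·(-1)=-1.75; next y=1/5·0+3/4·(-1.75)=-1.3125
n=1: y=-1.3125, sp=-1, e=sp−y=0.3125; I=-0.6875, D=e−e_prev=1.3125; u=1/2·0.3125+0·(-0.6875)+5/4·1.3125=1.796875; next y=1/5·(-1.3125)+3/4·1.796875≈1.085156
n=2: y≈1.085156, sp=-1, e=sp−y≈-2.085156; I≈-2.772656, D=e−e_prev≈-2.397656; u=1/2·(-2.085156)+0·(-2.772656)+5/4·(-2.397656)≈-4.039648; next y=1/5·1.085156+3/4·(-4.039648)≈-2.812705
n=3: y≈-2.812705, sp=-1, e=sp−y≈1.812705; I≈-0.959951, D=e−e_prev≈3.897861; u=1/2·1.812705+0·(-0.959951)+5/4·3.897861≈5.778679; next y=1/5·(-2.812705)+3/4·5.778679≈3.771468
n=4: y≈3.771468, sp=-1, e=sp−y≈-4.771468; I≈-5.731420, D=e−e_prev≈-6.584173; u=1/2·(-4.771468)+0·(-5.731420)+5/4·(-6.584173)≈-10.615951; next y=1/5·3.771468+3/4·(-10.615951)≈-7.207670
n=5: y≈-7.207670, sp=-1, e=sp−y≈6.207670; I≈0.476250, D=e−e_prev≈10.979138; u=1/2·6.207670+0·0.476250+5/4·10.979138≈16.827757; next y=1/5·(-7.207670)+3/4·16.827757≈11.179284
n=6: y≈11.179284, sp=-1, e=sp−y≈-12.179284; I≈-11.703034, D=e−e_prev≈-18.386954; u=1/2·(-12.179284)+0·(-11.703034)+5/4·(-18.386954)≈-29.073334; next y=1/5·11.179284+3/4·(-29.073334)≈-19.569144
n=7: y≈-19.569144, sp=-1, e=sp−y≈18.569144; I≈6.866110, D=e−e_prev≈30.748428; u=1/2·18.569144+0·6.866110+5/4·30.748428≈47.720107; next y=1/5·(-19.569144)+3/4·47.720107≈31.876251
n=8: y≈31.876251, sp=-1, e=sp−y≈-32.876251; I≈-26.010141, D=e−e_prev≈-51.445395; u=1/2·(-32.876251)+0·(-26.010141)+5/4·(-51.445395)≈-80.744869; next y=1/5·31.876251+3/4·(-80.744869)≈-54.183402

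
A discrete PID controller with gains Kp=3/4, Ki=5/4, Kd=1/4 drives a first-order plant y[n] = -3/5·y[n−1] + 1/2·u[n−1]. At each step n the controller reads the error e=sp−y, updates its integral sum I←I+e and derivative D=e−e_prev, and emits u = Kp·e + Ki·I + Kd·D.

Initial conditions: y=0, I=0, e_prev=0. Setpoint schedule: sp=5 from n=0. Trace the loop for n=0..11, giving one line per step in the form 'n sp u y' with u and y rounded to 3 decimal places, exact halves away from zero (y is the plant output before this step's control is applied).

0 5 11.250 0.000
1 5 3.594 5.625
2 5 20.426 -1.578
3 5 -1.813 11.160
4 5 35.886 -7.602
5 5 -20.791 22.505
6 5 69.261 -23.898
7 5 -70.170 48.970
8 5 148.317 -64.467
9 5 -192.145 112.838
10 5 339.765 -163.776
11 5 -490.247 268.148

(exact arithmetic carried between steps; '≈' marks a value shown rounded to 6 d.p. or computed from one; I and e_prev carry over from the previous line; the table rounds u and y to 3 d.p., halves away from zero)
n=0: y=0, sp=5, e=sp−y=5; I=5, D=e−e_prev=5; u=3/4·5+5/4·5+1/4·5=11.25; next y=-3/5·0+1/2·11.25=5.625
n=1: y=5.625, sp=5, e=sp−y=-0.625; I=4.375, D=e−e_prev=-5.625; u=3/4·(-0.625)+5/4·4.375+1/4·(-5.625)=3.59375; next y=-3/5·5.625+1/2·3.59375=-1.578125
n=2: y=-1.578125, sp=5, e=sp−y=6.578125; I=10.953125, D=e−e_prev=7.203125; u=3/4·6.578125+5/4·10.953125+1/4·7.203125≈20.425781; next y=-3/5·(-1.578125)+1/2·20.425781≈11.159766
n=3: y≈11.159766, sp=5, e=sp−y≈-6.159766; I≈4.793359, D=e−e_prev≈-12.737891; u=3/4·(-6.159766)+5/4·4.793359+1/4·(-12.737891)≈-1.812598; next y=-3/5·11.159766+1/2·(-1.812598)≈-7.602158
n=4: y≈-7.602158, sp=5, e=sp−y≈12.602158; I≈17.395518, D=e−e_prev≈18.761924; u=3/4·12.602158+5/4·17.395518+1/4·18.761924≈35.886497; next y=-3/5·(-7.602158)+1/2·35.886497≈22.504543
n=5: y≈22.504543, sp=5, e=sp−y≈-17.504543; I≈-0.109026, D=e−e_prev≈-30.106701; u=3/4·(-17.504543)+5/4·(-0.109026)+1/4·(-30.106701)≈-20.791365; next y=-3/5·22.504543+1/2·(-20.791365)≈-23.898408
n=6: y≈-23.898408, sp=5, e=sp−y≈28.898408; I≈28.789383, D=e−e_prev≈46.402952; u=3/4·28.898408+5/4·28.789383+1/4·46.402952≈69.261273; next y=-3/5·(-23.898408)+1/2·69.261273≈48.969681
n=7: y≈48.969681, sp=5, e=sp−y≈-43.969681; I≈-15.180299, D=e−e_prev≈-72.868090; u=3/4·(-43.969681)+5/4·(-15.180299)+1/4·(-72.868090)≈-70.169657; next y=-3/5·48.969681+1/2·(-70.169657)≈-64.466637
n=8: y≈-64.466637, sp=5, e=sp−y≈69.466637; I≈54.286338, D=e−e_prev≈113.436318; u=3/4·69.466637+5/4·54.286338+1/4·113.436318≈148.316980; next y=-3/5·(-64.466637)+1/2·148.316980≈112.838472
n=9: y≈112.838472, sp=5, e=sp−y≈-107.838472; I≈-53.552134, D=e−e_prev≈-177.305109; u=3/4·(-107.838472)+5/4·(-53.552134)+1/4·(-177.305109)≈-192.145299; next y=-3/5·112.838472+1/2·(-192.145299)≈-163.775733
n=10: y≈-163.775733, sp=5, e=sp−y≈168.775733; I≈115.223599, D=e−e_prev≈276.614205; u=3/4·168.775733+5/4·115.223599+1/4·276.614205≈339.764850; next y=-3/5·(-163.775733)+1/2·339.764850≈268.147865
n=11: y≈268.147865, sp=5, e=sp−y≈-263.147865; I≈-147.924266, D=e−e_prev≈-431.923598; u=3/4·(-263.147865)+5/4·(-147.924266)+1/4·(-431.923598)≈-490.247130; next y=-3/5·268.147865+1/2·(-490.247130)≈-406.012284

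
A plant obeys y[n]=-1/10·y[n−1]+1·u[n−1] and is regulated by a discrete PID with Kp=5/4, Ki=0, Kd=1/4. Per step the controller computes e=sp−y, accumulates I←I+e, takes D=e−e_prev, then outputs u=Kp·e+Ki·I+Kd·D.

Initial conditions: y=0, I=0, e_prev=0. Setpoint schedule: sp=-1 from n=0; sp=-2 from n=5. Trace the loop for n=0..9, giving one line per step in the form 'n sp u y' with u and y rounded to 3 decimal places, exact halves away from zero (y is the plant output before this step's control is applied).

(exact arithmetic carried between steps; '≈' marks a value shown rounded to 6 d.p. or computed from one; I and e_prev carry over from the previous line; the table rounds u and y to 3 d.p., halves away from zero)
n=0: y=0, sp=-1, e=sp−y=-1; I=-1, D=e−e_prev=-1; u=5/4·(-1)+0·(-1)+1/4·(-1)=-1.5; next y=-1/10·0+1·(-1.5)=-1.5
n=1: y=-1.5, sp=-1, e=sp−y=0.5; I=-0.5, D=e−e_prev=1.5; u=5/4·0.5+0·(-0.5)+1/4·1.5=1; next y=-1/10·(-1.5)+1·1=1.15
n=2: y=1.15, sp=-1, e=sp−y=-2.15; I=-2.65, D=e−e_prev=-2.65; u=5/4·(-2.15)+0·(-2.65)+1/4·(-2.65)=-3.35; next y=-1/10·1.15+1·(-3.35)=-3.465
n=3: y=-3.465, sp=-1, e=sp−y=2.465; I=-0.185, D=e−e_prev=4.615; u=5/4·2.465+0·(-0.185)+1/4·4.615=4.235; next y=-1/10·(-3.465)+1·4.235=4.5815
n=4: y=4.5815, sp=-1, e=sp−y=-5.5815; I=-5.7665, D=e−e_prev=-8.0465; u=5/4·(-5.5815)+0·(-5.7665)+1/4·(-8.0465)=-8.9885; next y=-1/10·4.5815+1·(-8.9885)=-9.44665
n=5: y=-9.44665, sp=-2, e=sp−y=7.44665; I=1.68015, D=e−e_prev=13.02815; u=5/4·7.44665+0·1.68015+1/4·13.02815=12.56535; next y=-1/10·(-9.44665)+1·12.56535=13.510015
n=6: y=13.510015, sp=-2, e=sp−y=-15.510015; I=-13.829865, D=e−e_prev=-22.956665; u=5/4·(-15.510015)+0·(-13.829865)+1/4·(-22.956665)=-25.126685; next y=-1/10·13.510015+1·(-25.126685)≈-26.477687
n=7: y≈-26.477687, sp=-2, e=sp−y≈24.477687; I≈10.647822, D=e−e_prev≈39.987702; u=5/4·24.477687+0·10.647822+1/4·39.987702≈40.594034; next y=-1/10·(-26.477687)+1·40.594034≈43.241802
n=8: y≈43.241802, sp=-2, e=sp−y≈-45.241802; I≈-34.593981, D=e−e_prev≈-69.719489; u=5/4·(-45.241802)+0·(-34.593981)+1/4·(-69.719489)≈-73.982125; next y=-1/10·43.241802+1·(-73.982125)≈-78.306305
n=9: y≈-78.306305, sp=-2, e=sp−y≈76.306305; I≈41.712324, D=e−e_prev≈121.548107; u=5/4·76.306305+0·41.712324+1/4·121.548107≈125.769908; next y=-1/10·(-78.306305)+1·125.769908≈133.600539

0 -1 -1.500 0.000
1 -1 1.000 -1.500
2 -1 -3.350 1.150
3 -1 4.235 -3.465
4 -1 -8.989 4.582
5 -2 12.565 -9.447
6 -2 -25.127 13.510
7 -2 40.594 -26.478
8 -2 -73.982 43.242
9 -2 125.770 -78.306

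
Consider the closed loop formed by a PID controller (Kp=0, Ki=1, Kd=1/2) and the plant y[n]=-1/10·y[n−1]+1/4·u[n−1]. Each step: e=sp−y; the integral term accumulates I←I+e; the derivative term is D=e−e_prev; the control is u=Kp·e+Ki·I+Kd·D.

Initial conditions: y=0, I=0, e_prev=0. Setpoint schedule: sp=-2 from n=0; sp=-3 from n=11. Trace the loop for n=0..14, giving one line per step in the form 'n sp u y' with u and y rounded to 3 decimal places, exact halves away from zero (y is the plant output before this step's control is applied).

(exact arithmetic carried between steps; '≈' marks a value shown rounded to 6 d.p. or computed from one; I and e_prev carry over from the previous line; the table rounds u and y to 3 d.p., halves away from zero)
n=0: y=0, sp=-2, e=sp−y=-2; I=-2, D=e−e_prev=-2; u=0·(-2)+1·(-2)+1/2·(-2)=-3; next y=-1/10·0+1/4·(-3)=-0.75
n=1: y=-0.75, sp=-2, e=sp−y=-1.25; I=-3.25, D=e−e_prev=0.75; u=0·(-1.25)+1·(-3.25)+1/2·0.75=-2.875; next y=-1/10·(-0.75)+1/4·(-2.875)=-0.64375
n=2: y=-0.64375, sp=-2, e=sp−y=-1.35625; I=-4.60625, D=e−e_prev=-0.10625; u=0·(-1.35625)+1·(-4.60625)+1/2·(-0.10625)=-4.659375; next y=-1/10·(-0.64375)+1/4·(-4.659375)≈-1.100469
n=3: y≈-1.100469, sp=-2, e=sp−y≈-0.899531; I≈-5.505781, D=e−e_prev≈0.456719; u=0·(-0.899531)+1·(-5.505781)+1/2·0.456719≈-5.277422; next y=-1/10·(-1.100469)+1/4·(-5.277422)≈-1.209309
n=4: y≈-1.209309, sp=-2, e=sp−y≈-0.790691; I≈-6.296473, D=e−e_prev≈0.108840; u=0·(-0.790691)+1·(-6.296473)+1/2·0.108840≈-6.242053; next y=-1/10·(-1.209309)+1/4·(-6.242053)≈-1.439582
n=5: y≈-1.439582, sp=-2, e=sp−y≈-0.560418; I≈-6.856890, D=e−e_prev≈0.230274; u=0·(-0.560418)+1·(-6.856890)+1/2·0.230274≈-6.741753; next y=-1/10·(-1.439582)+1/4·(-6.741753)≈-1.541480
n=6: y≈-1.541480, sp=-2, e=sp−y≈-0.458520; I≈-7.315410, D=e−e_prev≈0.101898; u=0·(-0.458520)+1·(-7.315410)+1/2·0.101898≈-7.264461; next y=-1/10·(-1.541480)+1/4·(-7.264461)≈-1.661967
n=7: y≈-1.661967, sp=-2, e=sp−y≈-0.338033; I≈-7.653443, D=e−e_prev≈0.120487; u=0·(-0.338033)+1·(-7.653443)+1/2·0.120487≈-7.593199; next y=-1/10·(-1.661967)+1/4·(-7.593199)≈-1.732103
n=8: y≈-1.732103, sp=-2, e=sp−y≈-0.267897; I≈-7.921340, D=e−e_prev≈0.070136; u=0·(-0.267897)+1·(-7.921340)+1/2·0.070136≈-7.886272; next y=-1/10·(-1.732103)+1/4·(-7.886272)≈-1.798358
n=9: y≈-1.798358, sp=-2, e=sp−y≈-0.201642; I≈-8.122982, D=e−e_prev≈0.066255; u=0·(-0.201642)+1·(-8.122982)+1/2·0.066255≈-8.089855; next y=-1/10·(-1.798358)+1/4·(-8.089855)≈-1.842628
n=10: y≈-1.842628, sp=-2, e=sp−y≈-0.157372; I≈-8.280354, D=e−e_prev≈0.044270; u=0·(-0.157372)+1·(-8.280354)+1/2·0.044270≈-8.258219; next y=-1/10·(-1.842628)+1/4·(-8.258219)≈-1.880292
n=11: y≈-1.880292, sp=-3, e=sp−y≈-1.119708; I≈-9.400062, D=e−e_prev≈-0.962336; u=0·(-1.119708)+1·(-9.400062)+1/2·(-0.962336)≈-9.881230; next y=-1/10·(-1.880292)+1/4·(-9.881230)≈-2.282278
n=12: y≈-2.282278, sp=-3, e=sp−y≈-0.717722; I≈-10.117784, D=e−e_prev≈0.401986; u=0·(-0.717722)+1·(-10.117784)+1/2·0.401986≈-9.916791; next y=-1/10·(-2.282278)+1/4·(-9.916791)≈-2.250970
n=13: y≈-2.250970, sp=-3, e=sp−y≈-0.749030; I≈-10.866814, D=e−e_prev≈-0.031309; u=0·(-0.749030)+1·(-10.866814)+1/2·(-0.031309)≈-10.882468; next y=-1/10·(-2.250970)+1/4·(-10.882468)≈-2.495520
n=14: y≈-2.495520, sp=-3, e=sp−y≈-0.504480; I≈-11.371294, D=e−e_prev≈0.244550; u=0·(-0.504480)+1·(-11.371294)+1/2·0.244550≈-11.249019; next y=-1/10·(-2.495520)+1/4·(-11.249019)≈-2.562703

0 -2 -3.000 0.000
1 -2 -2.875 -0.750
2 -2 -4.659 -0.644
3 -2 -5.277 -1.100
4 -2 -6.242 -1.209
5 -2 -6.742 -1.440
6 -2 -7.264 -1.541
7 -2 -7.593 -1.662
8 -2 -7.886 -1.732
9 -2 -8.090 -1.798
10 -2 -8.258 -1.843
11 -3 -9.881 -1.880
12 -3 -9.917 -2.282
13 -3 -10.882 -2.251
14 -3 -11.249 -2.496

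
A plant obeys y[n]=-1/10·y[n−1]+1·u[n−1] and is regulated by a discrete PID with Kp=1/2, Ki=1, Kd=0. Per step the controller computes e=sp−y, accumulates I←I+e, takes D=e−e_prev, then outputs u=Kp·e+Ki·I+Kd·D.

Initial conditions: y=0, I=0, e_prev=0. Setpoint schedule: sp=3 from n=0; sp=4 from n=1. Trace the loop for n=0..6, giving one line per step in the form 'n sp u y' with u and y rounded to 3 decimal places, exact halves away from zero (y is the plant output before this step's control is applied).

(exact arithmetic carried between steps; '≈' marks a value shown rounded to 6 d.p. or computed from one; I and e_prev carry over from the previous line; the table rounds u and y to 3 d.p., halves away from zero)
n=0: y=0, sp=3, e=sp−y=3; I=3, D=e−e_prev=3; u=1/2·3+1·3+0·3=4.5; next y=-1/10·0+1·4.5=4.5
n=1: y=4.5, sp=4, e=sp−y=-0.5; I=2.5, D=e−e_prev=-3.5; u=1/2·(-0.5)+1·2.5+0·(-3.5)=2.25; next y=-1/10·4.5+1·2.25=1.8
n=2: y=1.8, sp=4, e=sp−y=2.2; I=4.7, D=e−e_prev=2.7; u=1/2·2.2+1·4.7+0·2.7=5.8; next y=-1/10·1.8+1·5.8=5.62
n=3: y=5.62, sp=4, e=sp−y=-1.62; I=3.08, D=e−e_prev=-3.82; u=1/2·(-1.62)+1·3.08+0·(-3.82)=2.27; next y=-1/10·5.62+1·2.27=1.708
n=4: y=1.708, sp=4, e=sp−y=2.292; I=5.372, D=e−e_prev=3.912; u=1/2·2.292+1·5.372+0·3.912=6.518; next y=-1/10·1.708+1·6.518=6.3472
n=5: y=6.3472, sp=4, e=sp−y=-2.3472; I=3.0248, D=e−e_prev=-4.6392; u=1/2·(-2.3472)+1·3.0248+0·(-4.6392)=1.8512; next y=-1/10·6.3472+1·1.8512=1.21648
n=6: y=1.21648, sp=4, e=sp−y=2.78352; I=5.80832, D=e−e_prev=5.13072; u=1/2·2.78352+1·5.80832+0·5.13072=7.20008; next y=-1/10·1.21648+1·7.20008=7.078432

0 3 4.500 0.000
1 4 2.250 4.500
2 4 5.800 1.800
3 4 2.270 5.620
4 4 6.518 1.708
5 4 1.851 6.347
6 4 7.200 1.216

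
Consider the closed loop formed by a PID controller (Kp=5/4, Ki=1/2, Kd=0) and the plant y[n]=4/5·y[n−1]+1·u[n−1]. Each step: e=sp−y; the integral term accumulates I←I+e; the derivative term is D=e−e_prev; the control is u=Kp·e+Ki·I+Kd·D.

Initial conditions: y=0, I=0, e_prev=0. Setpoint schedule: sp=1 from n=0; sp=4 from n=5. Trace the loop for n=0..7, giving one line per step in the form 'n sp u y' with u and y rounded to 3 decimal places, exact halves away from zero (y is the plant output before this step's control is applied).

0 1 1.750 0.000
1 1 -0.813 1.750
2 1 0.847 0.588
3 1 -0.223 1.317
4 1 0.470 0.830
5 4 5.273 1.134
6 4 -2.125 6.180
7 4 2.667 2.819

(exact arithmetic carried between steps; '≈' marks a value shown rounded to 6 d.p. or computed from one; I and e_prev carry over from the previous line; the table rounds u and y to 3 d.p., halves away from zero)
n=0: y=0, sp=1, e=sp−y=1; I=1, D=e−e_prev=1; u=5/4·1+1/2·1+0·1=1.75; next y=4/5·0+1·1.75=1.75
n=1: y=1.75, sp=1, e=sp−y=-0.75; I=0.25, D=e−e_prev=-1.75; u=5/4·(-0.75)+1/2·0.25+0·(-1.75)=-0.8125; next y=4/5·1.75+1·(-0.8125)=0.5875
n=2: y=0.5875, sp=1, e=sp−y=0.4125; I=0.6625, D=e−e_prev=1.1625; u=5/4·0.4125+1/2·0.6625+0·1.1625=0.846875; next y=4/5·0.5875+1·0.846875=1.316875
n=3: y=1.316875, sp=1, e=sp−y=-0.316875; I=0.345625, D=e−e_prev=-0.729375; u=5/4·(-0.316875)+1/2·0.345625+0·(-0.729375)≈-0.223281; next y=4/5·1.316875+1·(-0.223281)≈0.830219
n=4: y≈0.830219, sp=1, e=sp−y≈0.169781; I≈0.515406, D=e−e_prev≈0.486656; u=5/4·0.169781+1/2·0.515406+0·0.486656≈0.469930; next y=4/5·0.830219+1·0.469930≈1.134105
n=5: y≈1.134105, sp=4, e=sp−y≈2.865895; I≈3.381302, D=e−e_prev≈2.696114; u=5/4·2.865895+1/2·3.381302+0·2.696114≈5.273020; next y=4/5·1.134105+1·5.273020≈6.180304
n=6: y≈6.180304, sp=4, e=sp−y≈-2.180304; I≈1.200998, D=e−e_prev≈-5.046199; u=5/4·(-2.180304)+1/2·1.200998+0·(-5.046199)≈-2.124881; next y=4/5·6.180304+1·(-2.124881)≈2.819362
n=7: y≈2.819362, sp=4, e=sp−y≈1.180638; I≈2.381636, D=e−e_prev≈3.360941; u=5/4·1.180638+1/2·2.381636+0·3.360941≈2.666615; next y=4/5·2.819362+1·2.666615≈4.922105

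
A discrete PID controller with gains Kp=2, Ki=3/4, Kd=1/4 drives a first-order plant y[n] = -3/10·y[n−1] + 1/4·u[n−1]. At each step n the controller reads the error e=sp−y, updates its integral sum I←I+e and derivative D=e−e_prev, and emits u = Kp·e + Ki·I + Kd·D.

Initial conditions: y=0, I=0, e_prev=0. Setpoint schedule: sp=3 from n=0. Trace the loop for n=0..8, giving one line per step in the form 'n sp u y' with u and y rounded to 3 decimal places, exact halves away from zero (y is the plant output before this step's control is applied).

0 3 9.000 0.000
1 3 3.750 2.250
2 3 10.838 0.263
3 3 5.289 2.631
4 3 12.451 0.533
5 3 6.518 2.953
6 3 13.786 0.744
7 3 7.486 3.223
8 3 14.895 0.905

(exact arithmetic carried between steps; '≈' marks a value shown rounded to 6 d.p. or computed from one; I and e_prev carry over from the previous line; the table rounds u and y to 3 d.p., halves away from zero)
n=0: y=0, sp=3, e=sp−y=3; I=3, D=e−e_prev=3; u=2·3+3/4·3+1/4·3=9; next y=-3/10·0+1/4·9=2.25
n=1: y=2.25, sp=3, e=sp−y=0.75; I=3.75, D=e−e_prev=-2.25; u=2·0.75+3/4·3.75+1/4·(-2.25)=3.75; next y=-3/10·2.25+1/4·3.75=0.2625
n=2: y=0.2625, sp=3, e=sp−y=2.7375; I=6.4875, D=e−e_prev=1.9875; u=2·2.7375+3/4·6.4875+1/4·1.9875=10.8375; next y=-3/10·0.2625+1/4·10.8375=2.630625
n=3: y=2.630625, sp=3, e=sp−y=0.369375; I=6.856875, D=e−e_prev=-2.368125; u=2·0.369375+3/4·6.856875+1/4·(-2.368125)=5.289375; next y=-3/10·2.630625+1/4·5.289375≈0.533156
n=4: y≈0.533156, sp=3, e=sp−y≈2.466844; I≈9.323719, D=e−e_prev≈2.097469; u=2·2.466844+3/4·9.323719+1/4·2.097469≈12.450844; next y=-3/10·0.533156+1/4·12.450844≈2.952764
n=5: y≈2.952764, sp=3, e=sp−y≈0.047236; I≈9.370955, D=e−e_prev≈-2.419608; u=2·0.047236+3/4·9.370955+1/4·(-2.419608)≈6.517786; next y=-3/10·2.952764+1/4·6.517786≈0.743617
n=6: y≈0.743617, sp=3, e=sp−y≈2.256383; I≈11.627337, D=e−e_prev≈2.209147; u=2·2.256383+3/4·11.627337+1/4·2.209147≈13.785555; next y=-3/10·0.743617+1/4·13.785555≈3.223304
n=7: y≈3.223304, sp=3, e=sp−y≈-0.223304; I≈11.404034, D=e−e_prev≈-2.479686; u=2·(-0.223304)+3/4·11.404034+1/4·(-2.479686)≈7.486496; next y=-3/10·3.223304+1/4·7.486496≈0.904633
n=8: y≈0.904633, sp=3, e=sp−y≈2.095367; I≈13.499401, D=e−e_prev≈2.318671; u=2·2.095367+3/4·13.499401+1/4·2.318671≈14.894952; next y=-3/10·0.904633+1/4·14.894952≈3.452348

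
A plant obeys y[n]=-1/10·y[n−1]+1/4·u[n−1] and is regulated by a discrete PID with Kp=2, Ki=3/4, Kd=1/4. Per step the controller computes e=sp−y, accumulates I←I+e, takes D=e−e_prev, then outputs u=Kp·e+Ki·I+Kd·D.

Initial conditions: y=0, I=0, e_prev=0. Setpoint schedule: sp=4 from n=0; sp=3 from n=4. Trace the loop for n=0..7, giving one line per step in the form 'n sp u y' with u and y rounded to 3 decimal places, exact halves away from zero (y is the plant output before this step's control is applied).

0 4 12.000 0.000
1 4 5.000 3.000
2 4 12.650 0.950
3 4 8.073 3.068
4 3 10.370 1.711
5 3 9.117 2.421
6 3 10.881 2.037
7 3 10.069 2.517

(exact arithmetic carried between steps; '≈' marks a value shown rounded to 6 d.p. or computed from one; I and e_prev carry over from the previous line; the table rounds u and y to 3 d.p., halves away from zero)
n=0: y=0, sp=4, e=sp−y=4; I=4, D=e−e_prev=4; u=2·4+3/4·4+1/4·4=12; next y=-1/10·0+1/4·12=3
n=1: y=3, sp=4, e=sp−y=1; I=5, D=e−e_prev=-3; u=2·1+3/4·5+1/4·(-3)=5; next y=-1/10·3+1/4·5=0.95
n=2: y=0.95, sp=4, e=sp−y=3.05; I=8.05, D=e−e_prev=2.05; u=2·3.05+3/4·8.05+1/4·2.05=12.65; next y=-1/10·0.95+1/4·12.65=3.0675
n=3: y=3.0675, sp=4, e=sp−y=0.9325; I=8.9825, D=e−e_prev=-2.1175; u=2·0.9325+3/4·8.9825+1/4·(-2.1175)=8.0725; next y=-1/10·3.0675+1/4·8.0725=1.711375
n=4: y=1.711375, sp=3, e=sp−y=1.288625; I=10.271125, D=e−e_prev=0.356125; u=2·1.288625+3/4·10.271125+1/4·0.356125=10.369625; next y=-1/10·1.711375+1/4·10.369625≈2.421269
n=5: y≈2.421269, sp=3, e=sp−y≈0.578731; I≈10.849856, D=e−e_prev≈-0.709894; u=2·0.578731+3/4·10.849856+1/4·(-0.709894)≈9.117381; next y=-1/10·2.421269+1/4·9.117381≈2.037218
n=6: y≈2.037218, sp=3, e=sp−y≈0.962782; I≈11.812638, D=e−e_prev≈0.384050; u=2·0.962782+3/4·11.812638+1/4·0.384050≈10.881054; next y=-1/10·2.037218+1/4·10.881054≈2.516542
n=7: y≈2.516542, sp=3, e=sp−y≈0.483458; I≈12.296096, D=e−e_prev≈-0.479323; u=2·0.483458+3/4·12.296096+1/4·(-0.479323)≈10.069158; next y=-1/10·2.516542+1/4·10.069158≈2.265635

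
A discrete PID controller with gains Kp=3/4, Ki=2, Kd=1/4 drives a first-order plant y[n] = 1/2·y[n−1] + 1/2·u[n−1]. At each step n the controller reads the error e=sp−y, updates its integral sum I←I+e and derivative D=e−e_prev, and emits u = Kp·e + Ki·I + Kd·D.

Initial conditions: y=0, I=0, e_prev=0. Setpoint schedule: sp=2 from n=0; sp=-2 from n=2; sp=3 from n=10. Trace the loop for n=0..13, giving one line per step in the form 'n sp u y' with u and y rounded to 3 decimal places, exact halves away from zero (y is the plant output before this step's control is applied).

0 2 6.000 0.000
1 2 0.500 3.000
2 -2 -9.000 1.750
3 -2 0.313 -3.625
4 -2 -3.688 -1.656
5 -2 -0.836 -2.672
6 -2 -2.500 -1.754
7 -2 -1.644 -2.127
8 -2 -2.208 -1.885
9 -2 -1.893 -2.047
10 3 12.929 -1.970
11 3 -0.711 5.480
12 3 5.478 2.385
13 3 1.295 3.931

(exact arithmetic carried between steps; '≈' marks a value shown rounded to 6 d.p. or computed from one; I and e_prev carry over from the previous line; the table rounds u and y to 3 d.p., halves away from zero)
n=0: y=0, sp=2, e=sp−y=2; I=2, D=e−e_prev=2; u=3/4·2+2·2+1/4·2=6; next y=1/2·0+1/2·6=3
n=1: y=3, sp=2, e=sp−y=-1; I=1, D=e−e_prev=-3; u=3/4·(-1)+2·1+1/4·(-3)=0.5; next y=1/2·3+1/2·0.5=1.75
n=2: y=1.75, sp=-2, e=sp−y=-3.75; I=-2.75, D=e−e_prev=-2.75; u=3/4·(-3.75)+2·(-2.75)+1/4·(-2.75)=-9; next y=1/2·1.75+1/2·(-9)=-3.625
n=3: y=-3.625, sp=-2, e=sp−y=1.625; I=-1.125, D=e−e_prev=5.375; u=3/4·1.625+2·(-1.125)+1/4·5.375=0.3125; next y=1/2·(-3.625)+1/2·0.3125=-1.65625
n=4: y=-1.65625, sp=-2, e=sp−y=-0.34375; I=-1.46875, D=e−e_prev=-1.96875; u=3/4·(-0.34375)+2·(-1.46875)+1/4·(-1.96875)=-3.6875; next y=1/2·(-1.65625)+1/2·(-3.6875)=-2.671875
n=5: y=-2.671875, sp=-2, e=sp−y=0.671875; I=-0.796875, D=e−e_prev=1.015625; u=3/4·0.671875+2·(-0.796875)+1/4·1.015625≈-0.835938; next y=1/2·(-2.671875)+1/2·(-0.835938)≈-1.753906
n=6: y≈-1.753906, sp=-2, e=sp−y≈-0.246094; I≈-1.042969, D=e−e_prev≈-0.917969; u=3/4·(-0.246094)+2·(-1.042969)+1/4·(-0.917969)≈-2.5; next y=1/2·(-1.753906)+1/2·(-2.5)≈-2.126953
n=7: y≈-2.126953, sp=-2, e=sp−y≈0.126953; I≈-0.916016, D=e−e_prev≈0.373047; u=3/4·0.126953+2·(-0.916016)+1/4·0.373047≈-1.643555; next y=1/2·(-2.126953)+1/2·(-1.643555)≈-1.885254
n=8: y≈-1.885254, sp=-2, e=sp−y≈-0.114746; I≈-1.030762, D=e−e_prev≈-0.241699; u=3/4·(-0.114746)+2·(-1.030762)+1/4·(-0.241699)≈-2.208008; next y=1/2·(-1.885254)+1/2·(-2.208008)≈-2.046631
n=9: y≈-2.046631, sp=-2, e=sp−y≈0.046631; I≈-0.984131, D=e−e_prev≈0.161377; u=3/4·0.046631+2·(-0.984131)+1/4·0.161377≈-1.892944; next y=1/2·(-2.046631)+1/2·(-1.892944)≈-1.969788
n=10: y≈-1.969788, sp=3, e=sp−y≈4.969788; I≈3.985657, D=e−e_prev≈4.923157; u=3/4·4.969788+2·3.985657+1/4·4.923157≈12.929443; next y=1/2·(-1.969788)+1/2·12.929443≈5.479828
n=11: y≈5.479828, sp=3, e=sp−y≈-2.479828; I≈1.505829, D=e−e_prev≈-7.449615; u=3/4·(-2.479828)+2·1.505829+1/4·(-7.449615)≈-0.710617; next y=1/2·5.479828+1/2·(-0.710617)≈2.384605
n=12: y≈2.384605, sp=3, e=sp−y≈0.615395; I≈2.121223, D=e−e_prev≈3.095222; u=3/4·0.615395+2·2.121223+1/4·3.095222≈5.477798; next y=1/2·2.384605+1/2·5.477798≈3.931202
n=13: y≈3.931202, sp=3, e=sp−y≈-0.931202; I≈1.190022, D=e−e_prev≈-1.546597; u=3/4·(-0.931202)+2·1.190022+1/4·(-1.546597)≈1.294992; next y=1/2·3.931202+1/2·1.294992≈2.613097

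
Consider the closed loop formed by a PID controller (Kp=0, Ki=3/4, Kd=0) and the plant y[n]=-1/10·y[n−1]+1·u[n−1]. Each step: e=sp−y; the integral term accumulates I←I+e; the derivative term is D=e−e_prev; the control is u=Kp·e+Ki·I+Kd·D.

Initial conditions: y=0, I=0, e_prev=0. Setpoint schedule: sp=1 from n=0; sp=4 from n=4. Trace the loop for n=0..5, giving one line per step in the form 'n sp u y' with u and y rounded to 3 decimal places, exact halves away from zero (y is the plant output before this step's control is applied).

(exact arithmetic carried between steps; '≈' marks a value shown rounded to 6 d.p. or computed from one; I and e_prev carry over from the previous line; the table rounds u and y to 3 d.p., halves away from zero)
n=0: y=0, sp=1, e=sp−y=1; I=1, D=e−e_prev=1; u=0·1+3/4·1+0·1=0.75; next y=-1/10·0+1·0.75=0.75
n=1: y=0.75, sp=1, e=sp−y=0.25; I=1.25, D=e−e_prev=-0.75; u=0·0.25+3/4·1.25+0·(-0.75)=0.9375; next y=-1/10·0.75+1·0.9375=0.8625
n=2: y=0.8625, sp=1, e=sp−y=0.1375; I=1.3875, D=e−e_prev=-0.1125; u=0·0.1375+3/4·1.3875+0·(-0.1125)=1.040625; next y=-1/10·0.8625+1·1.040625=0.954375
n=3: y=0.954375, sp=1, e=sp−y=0.045625; I=1.433125, D=e−e_prev=-0.091875; u=0·0.045625+3/4·1.433125+0·(-0.091875)≈1.074844; next y=-1/10·0.954375+1·1.074844≈0.979406
n=4: y≈0.979406, sp=4, e=sp−y≈3.020594; I≈4.453719, D=e−e_prev≈2.974969; u=0·3.020594+3/4·4.453719+0·2.974969≈3.340289; next y=-1/10·0.979406+1·3.340289≈3.242348
n=5: y≈3.242348, sp=4, e=sp−y≈0.757652; I≈5.211370, D=e−e_prev≈-2.262942; u=0·0.757652+3/4·5.211370+0·(-2.262942)≈3.908528; next y=-1/10·3.242348+1·3.908528≈3.584293

0 1 0.750 0.000
1 1 0.938 0.750
2 1 1.041 0.863
3 1 1.075 0.954
4 4 3.340 0.979
5 4 3.909 3.242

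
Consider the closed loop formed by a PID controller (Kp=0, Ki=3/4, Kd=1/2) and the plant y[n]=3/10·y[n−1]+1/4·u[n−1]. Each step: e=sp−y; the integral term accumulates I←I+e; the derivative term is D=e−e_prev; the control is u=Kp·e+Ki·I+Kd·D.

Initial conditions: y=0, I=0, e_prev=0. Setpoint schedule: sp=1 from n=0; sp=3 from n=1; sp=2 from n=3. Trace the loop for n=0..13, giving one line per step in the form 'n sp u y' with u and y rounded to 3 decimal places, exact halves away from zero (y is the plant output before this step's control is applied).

(exact arithmetic carried between steps; '≈' marks a value shown rounded to 6 d.p. or computed from one; I and e_prev carry over from the previous line; the table rounds u and y to 3 d.p., halves away from zero)
n=0: y=0, sp=1, e=sp−y=1; I=1, D=e−e_prev=1; u=0·1+3/4·1+1/2·1=1.25; next y=3/10·0+1/4·1.25=0.3125
n=1: y=0.3125, sp=3, e=sp−y=2.6875; I=3.6875, D=e−e_prev=1.6875; u=0·2.6875+3/4·3.6875+1/2·1.6875=3.609375; next y=3/10·0.3125+1/4·3.609375≈0.996094
n=2: y≈0.996094, sp=3, e=sp−y≈2.003906; I≈5.691406, D=e−e_prev≈-0.683594; u=0·2.003906+3/4·5.691406+1/2·(-0.683594)≈3.926758; next y=3/10·0.996094+1/4·3.926758≈1.280518
n=3: y≈1.280518, sp=2, e=sp−y≈0.719482; I≈6.410889, D=e−e_prev≈-1.284424; u=0·0.719482+3/4·6.410889+1/2·(-1.284424)≈4.165955; next y=3/10·1.280518+1/4·4.165955≈1.425644
n=4: y≈1.425644, sp=2, e=sp−y≈0.574356; I≈6.985245, D=e−e_prev≈-0.145126; u=0·0.574356+3/4·6.985245+1/2·(-0.145126)≈5.166370; next y=3/10·1.425644+1/4·5.166370≈1.719286
n=5: y≈1.719286, sp=2, e=sp−y≈0.280714; I≈7.265959, D=e−e_prev≈-0.293642; u=0·0.280714+3/4·7.265959+1/2·(-0.293642)≈5.302648; next y=3/10·1.719286+1/4·5.302648≈1.841448
n=6: y≈1.841448, sp=2, e=sp−y≈0.158552; I≈7.424511, D=e−e_prev≈-0.122162; u=0·0.158552+3/4·7.424511+1/2·(-0.122162)≈5.507302; next y=3/10·1.841448+1/4·5.507302≈1.929260
n=7: y≈1.929260, sp=2, e=sp−y≈0.070740; I≈7.495251, D=e−e_prev≈-0.087812; u=0·0.070740+3/4·7.495251+1/2·(-0.087812)≈5.577532; next y=3/10·1.929260+1/4·5.577532≈1.973161
n=8: y≈1.973161, sp=2, e=sp−y≈0.026839; I≈7.522090, D=e−e_prev≈-0.043901; u=0·0.026839+3/4·7.522090+1/2·(-0.043901)≈5.619617; next y=3/10·1.973161+1/4·5.619617≈1.996853
n=9: y≈1.996853, sp=2, e=sp−y≈0.003147; I≈7.525238, D=e−e_prev≈-0.023692; u=0·0.003147+3/4·7.525238+1/2·(-0.023692)≈5.632082; next y=3/10·1.996853+1/4·5.632082≈2.007076
n=10: y≈2.007076, sp=2, e=sp−y≈-0.007076; I≈7.518161, D=e−e_prev≈-0.010224; u=0·(-0.007076)+3/4·7.518161+1/2·(-0.010224)≈5.633509; next y=3/10·2.007076+1/4·5.633509≈2.010500
n=11: y≈2.010500, sp=2, e=sp−y≈-0.010500; I≈7.507661, D=e−e_prev≈-0.003424; u=0·(-0.010500)+3/4·7.507661+1/2·(-0.003424)≈5.629034; next y=3/10·2.010500+1/4·5.629034≈2.010409
n=12: y≈2.010409, sp=2, e=sp−y≈-0.010409; I≈7.497253, D=e−e_prev≈0.000092; u=0·(-0.010409)+3/4·7.497253+1/2·0.000092≈5.622985; next y=3/10·2.010409+1/4·5.622985≈2.008869
n=13: y≈2.008869, sp=2, e=sp−y≈-0.008869; I≈7.488384, D=e−e_prev≈0.001540; u=0·(-0.008869)+3/4·7.488384+1/2·0.001540≈5.617058; next y=3/10·2.008869+1/4·5.617058≈2.006925

0 1 1.250 0.000
1 3 3.609 0.313
2 3 3.927 0.996
3 2 4.166 1.281
4 2 5.166 1.426
5 2 5.303 1.719
6 2 5.507 1.841
7 2 5.578 1.929
8 2 5.620 1.973
9 2 5.632 1.997
10 2 5.634 2.007
11 2 5.629 2.011
12 2 5.623 2.010
13 2 5.617 2.009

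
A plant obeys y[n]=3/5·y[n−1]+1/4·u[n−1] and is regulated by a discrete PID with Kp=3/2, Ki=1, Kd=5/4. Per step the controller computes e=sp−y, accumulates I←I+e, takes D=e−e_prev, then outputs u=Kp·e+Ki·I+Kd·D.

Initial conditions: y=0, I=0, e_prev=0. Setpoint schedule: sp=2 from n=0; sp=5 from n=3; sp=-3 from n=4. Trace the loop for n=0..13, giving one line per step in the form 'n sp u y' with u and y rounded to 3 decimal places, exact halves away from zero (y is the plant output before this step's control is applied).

0 2 7.500 0.000
1 2 -0.031 1.875
2 2 5.279 1.117
3 5 13.191 1.990
4 -3 -25.839 4.492
5 -3 10.758 -3.765
6 -3 -14.531 0.431
7 -3 1.551 -3.374
8 -3 -9.346 -1.637
9 -3 -2.231 -3.319
10 -3 -6.901 -2.549
11 -3 -3.743 -3.255
12 -3 -5.743 -2.889
13 -3 -4.346 -3.169

(exact arithmetic carried between steps; '≈' marks a value shown rounded to 6 d.p. or computed from one; I and e_prev carry over from the previous line; the table rounds u and y to 3 d.p., halves away from zero)
n=0: y=0, sp=2, e=sp−y=2; I=2, D=e−e_prev=2; u=3/2·2+1·2+5/4·2=7.5; next y=3/5·0+1/4·7.5=1.875
n=1: y=1.875, sp=2, e=sp−y=0.125; I=2.125, D=e−e_prev=-1.875; u=3/2·0.125+1·2.125+5/4·(-1.875)=-0.03125; next y=3/5·1.875+1/4·(-0.03125)≈1.117188
n=2: y≈1.117188, sp=2, e=sp−y≈0.882813; I≈3.007813, D=e−e_prev≈0.757813; u=3/2·0.882813+1·3.007813+5/4·0.757813≈5.279297; next y=3/5·1.117188+1/4·5.279297≈1.990137
n=3: y≈1.990137, sp=5, e=sp−y≈3.009863; I≈6.017676, D=e−e_prev≈2.127051; u=3/2·3.009863+1·6.017676+5/4·2.127051≈13.191284; next y=3/5·1.990137+1/4·13.191284≈4.491903
n=4: y≈4.491903, sp=-3, e=sp−y≈-7.491903; I≈-1.474227, D=e−e_prev≈-10.501766; u=3/2·(-7.491903)+1·(-1.474227)+5/4·(-10.501766)≈-25.839290; next y=3/5·4.491903+1/4·(-25.839290)≈-3.764681
n=5: y≈-3.764681, sp=-3, e=sp−y≈0.764681; I≈-0.709547, D=e−e_prev≈8.256584; u=3/2·0.764681+1·(-0.709547)+5/4·8.256584≈10.758204; next y=3/5·(-3.764681)+1/4·10.758204≈0.430743
n=6: y≈0.430743, sp=-3, e=sp−y≈-3.430743; I≈-4.140289, D=e−e_prev≈-4.195423; u=3/2·(-3.430743)+1·(-4.140289)+5/4·(-4.195423)≈-14.530682; next y=3/5·0.430743+1/4·(-14.530682)≈-3.374225
n=7: y≈-3.374225, sp=-3, e=sp−y≈0.374225; I≈-3.766064, D=e−e_prev≈3.804968; u=3/2·0.374225+1·(-3.766064)+5/4·3.804968≈1.551483; next y=3/5·(-3.374225)+1/4·1.551483≈-1.636664
n=8: y≈-1.636664, sp=-3, e=sp−y≈-1.363336; I≈-5.129400, D=e−e_prev≈-1.737561; u=3/2·(-1.363336)+1·(-5.129400)+5/4·(-1.737561)≈-9.346354; next y=3/5·(-1.636664)+1/4·(-9.346354)≈-3.318587
n=9: y≈-3.318587, sp=-3, e=sp−y≈0.318587; I≈-4.810813, D=e−e_prev≈1.681923; u=3/2·0.318587+1·(-4.810813)+5/4·1.681923≈-2.230528; next y=3/5·(-3.318587)+1/4·(-2.230528)≈-2.548784
n=10: y≈-2.548784, sp=-3, e=sp−y≈-0.451216; I≈-5.262028, D=e−e_prev≈-0.769803; u=3/2·(-0.451216)+1·(-5.262028)+5/4·(-0.769803)≈-6.901105; next y=3/5·(-2.548784)+1/4·(-6.901105)≈-3.254547
n=11: y≈-3.254547, sp=-3, e=sp−y≈0.254547; I≈-5.007481, D=e−e_prev≈0.705763; u=3/2·0.254547+1·(-5.007481)+5/4·0.705763≈-3.743458; next y=3/5·(-3.254547)+1/4·(-3.743458)≈-2.888593
n=12: y≈-2.888593, sp=-3, e=sp−y≈-0.111407; I≈-5.118889, D=e−e_prev≈-0.365954; u=3/2·(-0.111407)+1·(-5.118889)+5/4·(-0.365954)≈-5.743443; next y=3/5·(-2.888593)+1/4·(-5.743443)≈-3.169016
n=13: y≈-3.169016, sp=-3, e=sp−y≈0.169016; I≈-4.949873, D=e−e_prev≈0.280424; u=3/2·0.169016+1·(-4.949873)+5/4·0.280424≈-4.345819; next y=3/5·(-3.169016)+1/4·(-4.345819)≈-2.987864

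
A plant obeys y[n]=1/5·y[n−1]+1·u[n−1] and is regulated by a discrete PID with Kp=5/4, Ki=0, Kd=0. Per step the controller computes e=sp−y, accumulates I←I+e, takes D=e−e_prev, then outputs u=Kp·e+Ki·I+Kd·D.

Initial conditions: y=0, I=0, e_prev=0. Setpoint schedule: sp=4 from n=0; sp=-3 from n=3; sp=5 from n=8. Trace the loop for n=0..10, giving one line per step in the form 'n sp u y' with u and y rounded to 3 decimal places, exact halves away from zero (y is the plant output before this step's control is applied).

0 4 5.000 0.000
1 4 -1.250 5.000
2 4 5.313 -0.250
3 -3 -10.328 5.263
4 -3 7.845 -9.276
5 -3 -11.237 5.989
6 -3 8.799 -10.039
7 -3 -12.239 6.791
8 5 19.850 -10.880
9 5 -15.843 17.674
10 5 21.635 -12.308

(exact arithmetic carried between steps; '≈' marks a value shown rounded to 6 d.p. or computed from one; I and e_prev carry over from the previous line; the table rounds u and y to 3 d.p., halves away from zero)
n=0: y=0, sp=4, e=sp−y=4; I=4, D=e−e_prev=4; u=5/4·4+0·4+0·4=5; next y=1/5·0+1·5=5
n=1: y=5, sp=4, e=sp−y=-1; I=3, D=e−e_prev=-5; u=5/4·(-1)+0·3+0·(-5)=-1.25; next y=1/5·5+1·(-1.25)=-0.25
n=2: y=-0.25, sp=4, e=sp−y=4.25; I=7.25, D=e−e_prev=5.25; u=5/4·4.25+0·7.25+0·5.25=5.3125; next y=1/5·(-0.25)+1·5.3125=5.2625
n=3: y=5.2625, sp=-3, e=sp−y=-8.2625; I=-1.0125, D=e−e_prev=-12.5125; u=5/4·(-8.2625)+0·(-1.0125)+0·(-12.5125)=-10.328125; next y=1/5·5.2625+1·(-10.328125)=-9.275625
n=4: y=-9.275625, sp=-3, e=sp−y=6.275625; I=5.263125, D=e−e_prev=14.538125; u=5/4·6.275625+0·5.263125+0·14.538125≈7.844531; next y=1/5·(-9.275625)+1·7.844531≈5.989406
n=5: y≈5.989406, sp=-3, e=sp−y≈-8.989406; I≈-3.726281, D=e−e_prev≈-15.265031; u=5/4·(-8.989406)+0·(-3.726281)+0·(-15.265031)≈-11.236758; next y=1/5·5.989406+1·(-11.236758)≈-10.038877
n=6: y≈-10.038877, sp=-3, e=sp−y≈7.038877; I≈3.312595, D=e−e_prev≈16.028283; u=5/4·7.038877+0·3.312595+0·16.028283≈8.798596; next y=1/5·(-10.038877)+1·8.798596≈6.790820
n=7: y≈6.790820, sp=-3, e=sp−y≈-9.790820; I≈-6.478225, D=e−e_prev≈-16.829697; u=5/4·(-9.790820)+0·(-6.478225)+0·(-16.829697)≈-12.238525; next y=1/5·6.790820+1·(-12.238525)≈-10.880361
n=8: y≈-10.880361, sp=5, e=sp−y≈15.880361; I≈9.402136, D=e−e_prev≈25.671182; u=5/4·15.880361+0·9.402136+0·25.671182≈19.850452; next y=1/5·(-10.880361)+1·19.850452≈17.674379
n=9: y≈17.674379, sp=5, e=sp−y≈-12.674379; I≈-3.272243, D=e−e_prev≈-28.554741; u=5/4·(-12.674379)+0·(-3.272243)+0·(-28.554741)≈-15.842974; next y=1/5·17.674379+1·(-15.842974)≈-12.308098
n=10: y≈-12.308098, sp=5, e=sp−y≈17.308098; I≈14.035855, D=e−e_prev≈29.982478; u=5/4·17.308098+0·14.035855+0·29.982478≈21.635123; next y=1/5·(-12.308098)+1·21.635123≈19.173503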